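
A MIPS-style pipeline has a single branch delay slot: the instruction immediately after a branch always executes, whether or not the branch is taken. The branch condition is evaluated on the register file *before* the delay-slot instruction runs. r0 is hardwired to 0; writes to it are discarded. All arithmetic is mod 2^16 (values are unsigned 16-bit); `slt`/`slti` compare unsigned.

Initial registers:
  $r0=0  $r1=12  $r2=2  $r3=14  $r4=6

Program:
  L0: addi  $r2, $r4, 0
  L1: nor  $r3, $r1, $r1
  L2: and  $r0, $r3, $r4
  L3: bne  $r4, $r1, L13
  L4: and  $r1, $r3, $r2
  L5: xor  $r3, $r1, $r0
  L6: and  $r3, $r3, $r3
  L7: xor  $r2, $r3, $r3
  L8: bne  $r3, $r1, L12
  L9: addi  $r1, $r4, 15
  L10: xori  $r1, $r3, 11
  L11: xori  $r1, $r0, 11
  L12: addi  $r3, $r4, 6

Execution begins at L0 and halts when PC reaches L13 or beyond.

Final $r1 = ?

2

#0 addi  $r2, $r4, 0 ; 0/12/6/14/6
#1 nor  $r3, $r1, $r1 ; 0/12/6/65523/6
#2 and  $r0, $r3, $r4 ; 0/12/6/65523/6
#3 bne  $r4, $r1, L13 ; 0/12/6/65523/6 ; →target
#4 and  $r1, $r3, $r2 ; 0/2/6/65523/6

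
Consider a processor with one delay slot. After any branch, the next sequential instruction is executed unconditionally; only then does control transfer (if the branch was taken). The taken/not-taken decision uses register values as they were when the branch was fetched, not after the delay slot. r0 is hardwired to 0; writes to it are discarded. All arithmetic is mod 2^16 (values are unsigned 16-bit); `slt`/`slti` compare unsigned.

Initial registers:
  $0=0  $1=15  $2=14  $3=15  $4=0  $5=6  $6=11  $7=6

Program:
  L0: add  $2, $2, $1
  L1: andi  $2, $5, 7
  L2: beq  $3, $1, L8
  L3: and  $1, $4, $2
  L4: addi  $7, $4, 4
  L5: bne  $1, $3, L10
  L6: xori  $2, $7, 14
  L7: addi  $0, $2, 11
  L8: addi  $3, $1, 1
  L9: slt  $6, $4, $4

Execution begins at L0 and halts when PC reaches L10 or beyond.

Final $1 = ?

0

[0] add  $2, $2, $1  →  {$0:0, $1:15, $2:29, $3:15, $4:0, $5:6, $6:11, $7:6}
[1] andi  $2, $5, 7  →  {$0:0, $1:15, $2:6, $3:15, $4:0, $5:6, $6:11, $7:6}
[2] beq  $3, $1, L8  →  {$0:0, $1:15, $2:6, $3:15, $4:0, $5:6, $6:11, $7:6}  ⟨branch taken⟩
[3] and  $1, $4, $2  →  {$0:0, $1:0, $2:6, $3:15, $4:0, $5:6, $6:11, $7:6}
[8] addi  $3, $1, 1  →  {$0:0, $1:0, $2:6, $3:1, $4:0, $5:6, $6:11, $7:6}
[9] slt  $6, $4, $4  →  {$0:0, $1:0, $2:6, $3:1, $4:0, $5:6, $6:0, $7:6}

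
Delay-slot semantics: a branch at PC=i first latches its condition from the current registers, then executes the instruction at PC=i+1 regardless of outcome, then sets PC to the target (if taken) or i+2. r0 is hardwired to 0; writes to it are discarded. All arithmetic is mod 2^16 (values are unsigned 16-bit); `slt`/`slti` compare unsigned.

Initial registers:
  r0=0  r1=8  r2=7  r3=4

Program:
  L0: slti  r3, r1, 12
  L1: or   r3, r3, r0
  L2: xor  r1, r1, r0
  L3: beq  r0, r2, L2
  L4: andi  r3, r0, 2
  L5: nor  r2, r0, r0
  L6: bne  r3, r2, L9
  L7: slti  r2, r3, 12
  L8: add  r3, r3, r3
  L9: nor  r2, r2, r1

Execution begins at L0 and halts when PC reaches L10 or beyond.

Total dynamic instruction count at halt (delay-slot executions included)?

9

PC=0  slti  r3, r1, 12       | r0=0 r1=8 r2=7 r3=1
PC=1  or   r3, r3, r0        | r0=0 r1=8 r2=7 r3=1
PC=2  xor  r1, r1, r0        | r0=0 r1=8 r2=7 r3=1
PC=3  beq  r0, r2, L2        | r0=0 r1=8 r2=7 r3=1  [not taken]
PC=4  andi  r3, r0, 2        | r0=0 r1=8 r2=7 r3=0
PC=5  nor  r2, r0, r0        | r0=0 r1=8 r2=65535 r3=0
PC=6  bne  r3, r2, L9        | r0=0 r1=8 r2=65535 r3=0  [TAKEN]
PC=7  slti  r2, r3, 12       | r0=0 r1=8 r2=1 r3=0
PC=9  nor  r2, r2, r1        | r0=0 r1=8 r2=65526 r3=0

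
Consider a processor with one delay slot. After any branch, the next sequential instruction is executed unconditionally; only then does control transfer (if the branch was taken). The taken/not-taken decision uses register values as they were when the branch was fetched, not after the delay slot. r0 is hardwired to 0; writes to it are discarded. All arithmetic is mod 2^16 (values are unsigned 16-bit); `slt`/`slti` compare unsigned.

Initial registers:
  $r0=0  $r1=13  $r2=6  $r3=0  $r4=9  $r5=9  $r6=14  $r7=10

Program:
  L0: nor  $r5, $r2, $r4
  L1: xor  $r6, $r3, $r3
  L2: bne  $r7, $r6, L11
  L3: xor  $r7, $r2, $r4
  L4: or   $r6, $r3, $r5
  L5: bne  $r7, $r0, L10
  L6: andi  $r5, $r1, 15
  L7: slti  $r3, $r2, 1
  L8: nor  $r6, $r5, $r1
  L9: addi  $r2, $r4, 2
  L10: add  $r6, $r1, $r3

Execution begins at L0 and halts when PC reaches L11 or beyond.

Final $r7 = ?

#0 nor  $r5, $r2, $r4 ; 0/13/6/0/9/65520/14/10
#1 xor  $r6, $r3, $r3 ; 0/13/6/0/9/65520/0/10
#2 bne  $r7, $r6, L11 ; 0/13/6/0/9/65520/0/10 ; →target
#3 xor  $r7, $r2, $r4 ; 0/13/6/0/9/65520/0/15

15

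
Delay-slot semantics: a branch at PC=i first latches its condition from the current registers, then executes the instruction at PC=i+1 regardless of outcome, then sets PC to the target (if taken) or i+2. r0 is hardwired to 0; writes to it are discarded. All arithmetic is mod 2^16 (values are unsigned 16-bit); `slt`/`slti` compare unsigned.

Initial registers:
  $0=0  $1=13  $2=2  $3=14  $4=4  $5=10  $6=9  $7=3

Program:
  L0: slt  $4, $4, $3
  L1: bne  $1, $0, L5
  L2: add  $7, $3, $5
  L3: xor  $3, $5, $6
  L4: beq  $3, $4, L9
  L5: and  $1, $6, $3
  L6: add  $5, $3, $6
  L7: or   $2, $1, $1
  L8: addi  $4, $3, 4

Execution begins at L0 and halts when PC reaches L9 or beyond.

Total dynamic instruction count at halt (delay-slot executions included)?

7

[0] slt  $4, $4, $3  →  {$0:0, $1:13, $2:2, $3:14, $4:1, $5:10, $6:9, $7:3}
[1] bne  $1, $0, L5  →  {$0:0, $1:13, $2:2, $3:14, $4:1, $5:10, $6:9, $7:3}  ⟨branch taken⟩
[2] add  $7, $3, $5  →  {$0:0, $1:13, $2:2, $3:14, $4:1, $5:10, $6:9, $7:24}
[5] and  $1, $6, $3  →  {$0:0, $1:8, $2:2, $3:14, $4:1, $5:10, $6:9, $7:24}
[6] add  $5, $3, $6  →  {$0:0, $1:8, $2:2, $3:14, $4:1, $5:23, $6:9, $7:24}
[7] or   $2, $1, $1  →  {$0:0, $1:8, $2:8, $3:14, $4:1, $5:23, $6:9, $7:24}
[8] addi  $4, $3, 4  →  {$0:0, $1:8, $2:8, $3:14, $4:18, $5:23, $6:9, $7:24}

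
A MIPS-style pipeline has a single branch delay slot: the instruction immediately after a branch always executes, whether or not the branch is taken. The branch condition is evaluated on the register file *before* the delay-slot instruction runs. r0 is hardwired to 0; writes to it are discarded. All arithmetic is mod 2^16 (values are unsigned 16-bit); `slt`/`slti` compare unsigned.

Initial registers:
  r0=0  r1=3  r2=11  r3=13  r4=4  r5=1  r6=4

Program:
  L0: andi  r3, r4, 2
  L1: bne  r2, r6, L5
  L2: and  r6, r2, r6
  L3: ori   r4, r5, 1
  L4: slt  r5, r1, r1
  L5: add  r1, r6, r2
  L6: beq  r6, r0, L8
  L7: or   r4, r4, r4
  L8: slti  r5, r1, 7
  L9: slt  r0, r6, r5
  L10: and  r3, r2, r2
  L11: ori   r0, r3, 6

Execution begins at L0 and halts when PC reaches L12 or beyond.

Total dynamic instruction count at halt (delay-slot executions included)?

#0 andi  r3, r4, 2 ; 0/3/11/0/4/1/4
#1 bne  r2, r6, L5 ; 0/3/11/0/4/1/4 ; →target
#2 and  r6, r2, r6 ; 0/3/11/0/4/1/0
#5 add  r1, r6, r2 ; 0/11/11/0/4/1/0
#6 beq  r6, r0, L8 ; 0/11/11/0/4/1/0 ; →target
#7 or   r4, r4, r4 ; 0/11/11/0/4/1/0
#8 slti  r5, r1, 7 ; 0/11/11/0/4/0/0
#9 slt  r0, r6, r5 ; 0/11/11/0/4/0/0
#10 and  r3, r2, r2 ; 0/11/11/11/4/0/0
#11 ori   r0, r3, 6 ; 0/11/11/11/4/0/0

10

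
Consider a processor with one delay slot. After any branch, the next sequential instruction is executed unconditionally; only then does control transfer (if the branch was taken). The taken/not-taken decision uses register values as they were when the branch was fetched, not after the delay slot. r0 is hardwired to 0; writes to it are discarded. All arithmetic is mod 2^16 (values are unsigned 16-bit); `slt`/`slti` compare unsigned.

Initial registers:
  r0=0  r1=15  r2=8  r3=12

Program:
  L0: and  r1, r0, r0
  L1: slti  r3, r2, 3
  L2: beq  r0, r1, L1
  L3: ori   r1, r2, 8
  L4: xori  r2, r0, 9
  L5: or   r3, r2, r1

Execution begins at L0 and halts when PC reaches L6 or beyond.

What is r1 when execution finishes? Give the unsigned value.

8

[0] and  r1, r0, r0  →  {r0:0, r1:0, r2:8, r3:12}
[1] slti  r3, r2, 3  →  {r0:0, r1:0, r2:8, r3:0}
[2] beq  r0, r1, L1  →  {r0:0, r1:0, r2:8, r3:0}  ⟨branch taken⟩
[3] ori   r1, r2, 8  →  {r0:0, r1:8, r2:8, r3:0}
[1] slti  r3, r2, 3  →  {r0:0, r1:8, r2:8, r3:0}
[2] beq  r0, r1, L1  →  {r0:0, r1:8, r2:8, r3:0}  ⟨branch fallthrough⟩
[3] ori   r1, r2, 8  →  {r0:0, r1:8, r2:8, r3:0}
[4] xori  r2, r0, 9  →  {r0:0, r1:8, r2:9, r3:0}
[5] or   r3, r2, r1  →  {r0:0, r1:8, r2:9, r3:9}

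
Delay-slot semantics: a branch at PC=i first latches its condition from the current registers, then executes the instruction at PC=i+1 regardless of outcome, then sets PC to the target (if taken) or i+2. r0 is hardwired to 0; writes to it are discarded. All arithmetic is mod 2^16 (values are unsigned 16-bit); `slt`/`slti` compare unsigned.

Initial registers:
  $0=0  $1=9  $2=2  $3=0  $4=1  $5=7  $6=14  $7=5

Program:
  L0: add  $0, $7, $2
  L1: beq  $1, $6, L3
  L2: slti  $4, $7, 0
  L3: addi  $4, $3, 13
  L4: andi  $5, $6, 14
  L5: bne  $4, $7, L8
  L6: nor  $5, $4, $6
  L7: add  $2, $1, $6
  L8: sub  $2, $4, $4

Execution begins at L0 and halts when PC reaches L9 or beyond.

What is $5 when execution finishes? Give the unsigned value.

PC=0  add  $0, $7, $2        | $0=0 $1=9 $2=2 $3=0 $4=1 $5=7 $6=14 $7=5
PC=1  beq  $1, $6, L3        | $0=0 $1=9 $2=2 $3=0 $4=1 $5=7 $6=14 $7=5  [not taken]
PC=2  slti  $4, $7, 0        | $0=0 $1=9 $2=2 $3=0 $4=0 $5=7 $6=14 $7=5
PC=3  addi  $4, $3, 13       | $0=0 $1=9 $2=2 $3=0 $4=13 $5=7 $6=14 $7=5
PC=4  andi  $5, $6, 14       | $0=0 $1=9 $2=2 $3=0 $4=13 $5=14 $6=14 $7=5
PC=5  bne  $4, $7, L8        | $0=0 $1=9 $2=2 $3=0 $4=13 $5=14 $6=14 $7=5  [TAKEN]
PC=6  nor  $5, $4, $6        | $0=0 $1=9 $2=2 $3=0 $4=13 $5=65520 $6=14 $7=5
PC=8  sub  $2, $4, $4        | $0=0 $1=9 $2=0 $3=0 $4=13 $5=65520 $6=14 $7=5

65520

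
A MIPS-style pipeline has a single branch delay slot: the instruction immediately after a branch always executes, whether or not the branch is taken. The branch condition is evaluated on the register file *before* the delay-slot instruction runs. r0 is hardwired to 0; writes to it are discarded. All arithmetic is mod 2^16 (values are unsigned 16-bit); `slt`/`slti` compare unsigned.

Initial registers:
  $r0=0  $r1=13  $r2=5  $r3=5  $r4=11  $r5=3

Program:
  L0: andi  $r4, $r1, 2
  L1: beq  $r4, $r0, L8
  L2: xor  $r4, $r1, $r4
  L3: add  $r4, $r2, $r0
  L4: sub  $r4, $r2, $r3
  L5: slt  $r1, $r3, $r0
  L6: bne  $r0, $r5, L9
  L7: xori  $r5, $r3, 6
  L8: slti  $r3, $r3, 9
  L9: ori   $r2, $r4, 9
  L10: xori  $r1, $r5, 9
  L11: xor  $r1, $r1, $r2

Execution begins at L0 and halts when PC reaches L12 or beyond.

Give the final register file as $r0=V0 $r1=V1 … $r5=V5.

[0] andi  $r4, $r1, 2  →  {$r0:0, $r1:13, $r2:5, $r3:5, $r4:0, $r5:3}
[1] beq  $r4, $r0, L8  →  {$r0:0, $r1:13, $r2:5, $r3:5, $r4:0, $r5:3}  ⟨branch taken⟩
[2] xor  $r4, $r1, $r4  →  {$r0:0, $r1:13, $r2:5, $r3:5, $r4:13, $r5:3}
[8] slti  $r3, $r3, 9  →  {$r0:0, $r1:13, $r2:5, $r3:1, $r4:13, $r5:3}
[9] ori   $r2, $r4, 9  →  {$r0:0, $r1:13, $r2:13, $r3:1, $r4:13, $r5:3}
[10] xori  $r1, $r5, 9  →  {$r0:0, $r1:10, $r2:13, $r3:1, $r4:13, $r5:3}
[11] xor  $r1, $r1, $r2  →  {$r0:0, $r1:7, $r2:13, $r3:1, $r4:13, $r5:3}

$r0=0 $r1=7 $r2=13 $r3=1 $r4=13 $r5=3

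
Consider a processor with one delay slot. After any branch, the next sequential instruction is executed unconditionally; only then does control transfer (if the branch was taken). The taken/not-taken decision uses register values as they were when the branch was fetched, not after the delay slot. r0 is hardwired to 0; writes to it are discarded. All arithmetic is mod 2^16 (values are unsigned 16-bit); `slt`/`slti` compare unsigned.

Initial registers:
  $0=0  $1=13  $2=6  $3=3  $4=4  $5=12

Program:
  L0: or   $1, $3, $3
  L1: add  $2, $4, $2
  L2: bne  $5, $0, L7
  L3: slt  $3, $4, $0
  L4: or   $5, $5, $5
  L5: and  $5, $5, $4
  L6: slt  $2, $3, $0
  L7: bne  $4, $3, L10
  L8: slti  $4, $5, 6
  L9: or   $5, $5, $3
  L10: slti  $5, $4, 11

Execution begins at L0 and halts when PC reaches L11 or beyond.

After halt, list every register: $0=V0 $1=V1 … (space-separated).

  step pc=0: or   $1, $3, $3  regs=(0,3,6,3,4,12)
  step pc=1: add  $2, $4, $2  regs=(0,3,10,3,4,12)
  step pc=2: bne  $5, $0, L7  cond=T  regs=(0,3,10,3,4,12)
  step pc=3: slt  $3, $4, $0  regs=(0,3,10,0,4,12)
  step pc=7: bne  $4, $3, L10  cond=T  regs=(0,3,10,0,4,12)
  step pc=8: slti  $4, $5, 6  regs=(0,3,10,0,0,12)
  step pc=10: slti  $5, $4, 11  regs=(0,3,10,0,0,1)

$0=0 $1=3 $2=10 $3=0 $4=0 $5=1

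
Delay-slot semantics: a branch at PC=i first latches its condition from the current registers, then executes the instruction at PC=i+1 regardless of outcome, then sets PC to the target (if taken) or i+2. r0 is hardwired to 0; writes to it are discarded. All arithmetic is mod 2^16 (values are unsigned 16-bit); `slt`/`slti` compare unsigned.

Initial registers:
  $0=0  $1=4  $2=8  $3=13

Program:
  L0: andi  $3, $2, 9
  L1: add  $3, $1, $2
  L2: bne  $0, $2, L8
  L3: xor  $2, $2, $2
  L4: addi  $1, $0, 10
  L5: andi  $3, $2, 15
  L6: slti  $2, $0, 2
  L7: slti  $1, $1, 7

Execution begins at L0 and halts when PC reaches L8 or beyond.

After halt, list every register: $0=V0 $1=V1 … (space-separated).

$0=0 $1=4 $2=0 $3=12

  step pc=0: andi  $3, $2, 9  regs=(0,4,8,8)
  step pc=1: add  $3, $1, $2  regs=(0,4,8,12)
  step pc=2: bne  $0, $2, L8  cond=T  regs=(0,4,8,12)
  step pc=3: xor  $2, $2, $2  regs=(0,4,0,12)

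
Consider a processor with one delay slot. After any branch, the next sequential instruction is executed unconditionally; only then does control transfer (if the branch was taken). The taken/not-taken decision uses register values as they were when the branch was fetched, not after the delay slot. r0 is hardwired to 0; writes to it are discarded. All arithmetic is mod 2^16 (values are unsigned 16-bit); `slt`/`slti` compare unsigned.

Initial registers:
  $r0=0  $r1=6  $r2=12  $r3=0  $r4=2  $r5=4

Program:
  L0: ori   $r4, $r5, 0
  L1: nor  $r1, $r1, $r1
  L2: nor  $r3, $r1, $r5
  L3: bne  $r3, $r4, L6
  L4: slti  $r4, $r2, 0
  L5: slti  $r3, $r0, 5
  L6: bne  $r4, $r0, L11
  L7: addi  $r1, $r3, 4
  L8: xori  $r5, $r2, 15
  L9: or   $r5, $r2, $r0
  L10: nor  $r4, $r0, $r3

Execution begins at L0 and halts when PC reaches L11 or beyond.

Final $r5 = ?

PC=0  ori   $r4, $r5, 0      | $r0=0 $r1=6 $r2=12 $r3=0 $r4=4 $r5=4
PC=1  nor  $r1, $r1, $r1     | $r0=0 $r1=65529 $r2=12 $r3=0 $r4=4 $r5=4
PC=2  nor  $r3, $r1, $r5     | $r0=0 $r1=65529 $r2=12 $r3=2 $r4=4 $r5=4
PC=3  bne  $r3, $r4, L6      | $r0=0 $r1=65529 $r2=12 $r3=2 $r4=4 $r5=4  [TAKEN]
PC=4  slti  $r4, $r2, 0      | $r0=0 $r1=65529 $r2=12 $r3=2 $r4=0 $r5=4
PC=6  bne  $r4, $r0, L11     | $r0=0 $r1=65529 $r2=12 $r3=2 $r4=0 $r5=4  [not taken]
PC=7  addi  $r1, $r3, 4      | $r0=0 $r1=6 $r2=12 $r3=2 $r4=0 $r5=4
PC=8  xori  $r5, $r2, 15     | $r0=0 $r1=6 $r2=12 $r3=2 $r4=0 $r5=3
PC=9  or   $r5, $r2, $r0     | $r0=0 $r1=6 $r2=12 $r3=2 $r4=0 $r5=12
PC=10 nor  $r4, $r0, $r3     | $r0=0 $r1=6 $r2=12 $r3=2 $r4=65533 $r5=12

12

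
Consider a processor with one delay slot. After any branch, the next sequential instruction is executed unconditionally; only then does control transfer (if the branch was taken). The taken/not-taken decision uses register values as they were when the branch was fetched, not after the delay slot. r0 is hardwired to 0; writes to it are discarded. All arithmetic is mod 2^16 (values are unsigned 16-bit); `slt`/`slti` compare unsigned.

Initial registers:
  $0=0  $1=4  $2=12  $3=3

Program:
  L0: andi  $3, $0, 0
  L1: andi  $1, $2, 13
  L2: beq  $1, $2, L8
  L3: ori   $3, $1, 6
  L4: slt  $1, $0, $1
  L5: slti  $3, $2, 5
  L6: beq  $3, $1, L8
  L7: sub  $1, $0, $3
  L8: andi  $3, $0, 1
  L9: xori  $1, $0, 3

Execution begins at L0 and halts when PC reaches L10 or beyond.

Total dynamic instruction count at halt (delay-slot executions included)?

6

PC=0  andi  $3, $0, 0        | $0=0 $1=4 $2=12 $3=0
PC=1  andi  $1, $2, 13       | $0=0 $1=12 $2=12 $3=0
PC=2  beq  $1, $2, L8        | $0=0 $1=12 $2=12 $3=0  [TAKEN]
PC=3  ori   $3, $1, 6        | $0=0 $1=12 $2=12 $3=14
PC=8  andi  $3, $0, 1        | $0=0 $1=12 $2=12 $3=0
PC=9  xori  $1, $0, 3        | $0=0 $1=3 $2=12 $3=0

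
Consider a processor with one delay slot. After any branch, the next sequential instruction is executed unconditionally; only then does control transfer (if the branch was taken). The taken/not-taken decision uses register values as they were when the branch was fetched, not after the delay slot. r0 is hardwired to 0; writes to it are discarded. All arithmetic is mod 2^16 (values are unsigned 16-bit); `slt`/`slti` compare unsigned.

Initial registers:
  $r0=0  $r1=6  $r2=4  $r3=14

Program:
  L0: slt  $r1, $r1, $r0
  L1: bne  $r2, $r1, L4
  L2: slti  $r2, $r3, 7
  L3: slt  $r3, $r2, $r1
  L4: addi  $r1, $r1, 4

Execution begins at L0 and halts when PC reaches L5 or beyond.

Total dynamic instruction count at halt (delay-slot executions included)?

[0] slt  $r1, $r1, $r0  →  {$r0:0, $r1:0, $r2:4, $r3:14}
[1] bne  $r2, $r1, L4  →  {$r0:0, $r1:0, $r2:4, $r3:14}  ⟨branch taken⟩
[2] slti  $r2, $r3, 7  →  {$r0:0, $r1:0, $r2:0, $r3:14}
[4] addi  $r1, $r1, 4  →  {$r0:0, $r1:4, $r2:0, $r3:14}

4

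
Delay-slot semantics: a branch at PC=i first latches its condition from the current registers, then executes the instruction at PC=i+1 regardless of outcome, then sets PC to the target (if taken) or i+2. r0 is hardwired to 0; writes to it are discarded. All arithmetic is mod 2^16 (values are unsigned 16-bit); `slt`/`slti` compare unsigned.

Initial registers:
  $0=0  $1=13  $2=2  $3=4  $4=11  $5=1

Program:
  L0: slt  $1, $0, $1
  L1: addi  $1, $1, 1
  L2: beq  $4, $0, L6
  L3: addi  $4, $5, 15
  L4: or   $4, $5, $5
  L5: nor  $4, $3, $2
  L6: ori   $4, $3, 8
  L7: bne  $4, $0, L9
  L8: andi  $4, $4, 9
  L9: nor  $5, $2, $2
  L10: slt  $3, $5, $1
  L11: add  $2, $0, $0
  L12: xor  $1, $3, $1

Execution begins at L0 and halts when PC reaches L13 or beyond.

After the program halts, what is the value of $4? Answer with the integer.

8

#0 slt  $1, $0, $1 ; 0/1/2/4/11/1
#1 addi  $1, $1, 1 ; 0/2/2/4/11/1
#2 beq  $4, $0, L6 ; 0/2/2/4/11/1 ; →fallthru
#3 addi  $4, $5, 15 ; 0/2/2/4/16/1
#4 or   $4, $5, $5 ; 0/2/2/4/1/1
#5 nor  $4, $3, $2 ; 0/2/2/4/65529/1
#6 ori   $4, $3, 8 ; 0/2/2/4/12/1
#7 bne  $4, $0, L9 ; 0/2/2/4/12/1 ; →target
#8 andi  $4, $4, 9 ; 0/2/2/4/8/1
#9 nor  $5, $2, $2 ; 0/2/2/4/8/65533
#10 slt  $3, $5, $1 ; 0/2/2/0/8/65533
#11 add  $2, $0, $0 ; 0/2/0/0/8/65533
#12 xor  $1, $3, $1 ; 0/2/0/0/8/65533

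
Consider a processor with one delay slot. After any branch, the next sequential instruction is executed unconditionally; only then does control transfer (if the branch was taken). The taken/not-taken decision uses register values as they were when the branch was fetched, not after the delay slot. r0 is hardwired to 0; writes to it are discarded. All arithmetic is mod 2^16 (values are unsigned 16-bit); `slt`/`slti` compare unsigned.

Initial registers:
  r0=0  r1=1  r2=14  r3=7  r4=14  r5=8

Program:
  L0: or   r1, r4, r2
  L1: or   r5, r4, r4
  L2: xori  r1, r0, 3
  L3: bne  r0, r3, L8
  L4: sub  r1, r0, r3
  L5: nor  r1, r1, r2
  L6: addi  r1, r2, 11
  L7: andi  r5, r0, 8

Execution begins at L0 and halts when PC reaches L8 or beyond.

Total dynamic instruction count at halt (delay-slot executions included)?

5

  step pc=0: or   r1, r4, r2  regs=(0,14,14,7,14,8)
  step pc=1: or   r5, r4, r4  regs=(0,14,14,7,14,14)
  step pc=2: xori  r1, r0, 3  regs=(0,3,14,7,14,14)
  step pc=3: bne  r0, r3, L8  cond=T  regs=(0,3,14,7,14,14)
  step pc=4: sub  r1, r0, r3  regs=(0,65529,14,7,14,14)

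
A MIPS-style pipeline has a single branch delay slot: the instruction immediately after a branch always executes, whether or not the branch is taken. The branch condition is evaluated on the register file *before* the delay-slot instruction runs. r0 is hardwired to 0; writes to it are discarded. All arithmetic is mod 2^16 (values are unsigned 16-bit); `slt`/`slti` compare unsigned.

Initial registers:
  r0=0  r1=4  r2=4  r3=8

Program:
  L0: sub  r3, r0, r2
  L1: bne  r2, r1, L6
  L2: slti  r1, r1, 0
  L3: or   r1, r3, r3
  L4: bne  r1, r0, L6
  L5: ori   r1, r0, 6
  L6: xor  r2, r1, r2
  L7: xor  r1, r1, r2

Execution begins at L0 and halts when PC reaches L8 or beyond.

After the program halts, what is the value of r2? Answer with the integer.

2

#0 sub  r3, r0, r2 ; 0/4/4/65532
#1 bne  r2, r1, L6 ; 0/4/4/65532 ; →fallthru
#2 slti  r1, r1, 0 ; 0/0/4/65532
#3 or   r1, r3, r3 ; 0/65532/4/65532
#4 bne  r1, r0, L6 ; 0/65532/4/65532 ; →target
#5 ori   r1, r0, 6 ; 0/6/4/65532
#6 xor  r2, r1, r2 ; 0/6/2/65532
#7 xor  r1, r1, r2 ; 0/4/2/65532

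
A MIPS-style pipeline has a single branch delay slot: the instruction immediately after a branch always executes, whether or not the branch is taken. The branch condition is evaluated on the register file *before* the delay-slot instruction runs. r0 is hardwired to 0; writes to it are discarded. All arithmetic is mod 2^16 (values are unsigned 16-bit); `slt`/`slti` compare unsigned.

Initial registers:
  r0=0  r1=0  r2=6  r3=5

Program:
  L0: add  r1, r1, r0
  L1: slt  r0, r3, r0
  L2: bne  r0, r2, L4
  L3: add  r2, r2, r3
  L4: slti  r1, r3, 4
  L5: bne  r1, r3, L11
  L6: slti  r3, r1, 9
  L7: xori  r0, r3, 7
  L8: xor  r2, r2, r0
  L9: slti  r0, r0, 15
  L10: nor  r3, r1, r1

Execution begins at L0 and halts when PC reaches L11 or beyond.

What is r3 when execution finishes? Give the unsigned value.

PC=0  add  r1, r1, r0        | r0=0 r1=0 r2=6 r3=5
PC=1  slt  r0, r3, r0        | r0=0 r1=0 r2=6 r3=5
PC=2  bne  r0, r2, L4        | r0=0 r1=0 r2=6 r3=5  [TAKEN]
PC=3  add  r2, r2, r3        | r0=0 r1=0 r2=11 r3=5
PC=4  slti  r1, r3, 4        | r0=0 r1=0 r2=11 r3=5
PC=5  bne  r1, r3, L11       | r0=0 r1=0 r2=11 r3=5  [TAKEN]
PC=6  slti  r3, r1, 9        | r0=0 r1=0 r2=11 r3=1

1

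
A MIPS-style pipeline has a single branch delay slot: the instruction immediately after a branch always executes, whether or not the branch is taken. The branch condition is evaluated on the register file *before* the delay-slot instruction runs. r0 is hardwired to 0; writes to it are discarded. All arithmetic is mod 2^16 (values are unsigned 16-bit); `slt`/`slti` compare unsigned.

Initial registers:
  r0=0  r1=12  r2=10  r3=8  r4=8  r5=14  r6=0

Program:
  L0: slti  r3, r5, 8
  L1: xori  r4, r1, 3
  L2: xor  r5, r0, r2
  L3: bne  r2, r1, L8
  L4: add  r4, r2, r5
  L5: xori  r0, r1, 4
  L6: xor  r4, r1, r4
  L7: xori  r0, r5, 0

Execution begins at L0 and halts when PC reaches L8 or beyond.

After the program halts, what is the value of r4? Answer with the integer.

20

[0] slti  r3, r5, 8  →  {r0:0, r1:12, r2:10, r3:0, r4:8, r5:14, r6:0}
[1] xori  r4, r1, 3  →  {r0:0, r1:12, r2:10, r3:0, r4:15, r5:14, r6:0}
[2] xor  r5, r0, r2  →  {r0:0, r1:12, r2:10, r3:0, r4:15, r5:10, r6:0}
[3] bne  r2, r1, L8  →  {r0:0, r1:12, r2:10, r3:0, r4:15, r5:10, r6:0}  ⟨branch taken⟩
[4] add  r4, r2, r5  →  {r0:0, r1:12, r2:10, r3:0, r4:20, r5:10, r6:0}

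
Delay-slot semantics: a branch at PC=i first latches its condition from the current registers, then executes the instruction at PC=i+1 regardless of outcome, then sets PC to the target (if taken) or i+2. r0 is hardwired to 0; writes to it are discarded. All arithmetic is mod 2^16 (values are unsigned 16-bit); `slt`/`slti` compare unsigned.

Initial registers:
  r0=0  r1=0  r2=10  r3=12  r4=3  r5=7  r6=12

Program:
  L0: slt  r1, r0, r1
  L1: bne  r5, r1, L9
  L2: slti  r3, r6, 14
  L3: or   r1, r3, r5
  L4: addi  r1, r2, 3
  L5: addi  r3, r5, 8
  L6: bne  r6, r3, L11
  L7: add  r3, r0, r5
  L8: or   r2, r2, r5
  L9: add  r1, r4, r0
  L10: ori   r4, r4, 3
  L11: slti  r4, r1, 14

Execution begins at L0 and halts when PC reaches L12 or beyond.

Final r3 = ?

1

PC=0  slt  r1, r0, r1        | r0=0 r1=0 r2=10 r3=12 r4=3 r5=7 r6=12
PC=1  bne  r5, r1, L9        | r0=0 r1=0 r2=10 r3=12 r4=3 r5=7 r6=12  [TAKEN]
PC=2  slti  r3, r6, 14       | r0=0 r1=0 r2=10 r3=1 r4=3 r5=7 r6=12
PC=9  add  r1, r4, r0        | r0=0 r1=3 r2=10 r3=1 r4=3 r5=7 r6=12
PC=10 ori   r4, r4, 3        | r0=0 r1=3 r2=10 r3=1 r4=3 r5=7 r6=12
PC=11 slti  r4, r1, 14       | r0=0 r1=3 r2=10 r3=1 r4=1 r5=7 r6=12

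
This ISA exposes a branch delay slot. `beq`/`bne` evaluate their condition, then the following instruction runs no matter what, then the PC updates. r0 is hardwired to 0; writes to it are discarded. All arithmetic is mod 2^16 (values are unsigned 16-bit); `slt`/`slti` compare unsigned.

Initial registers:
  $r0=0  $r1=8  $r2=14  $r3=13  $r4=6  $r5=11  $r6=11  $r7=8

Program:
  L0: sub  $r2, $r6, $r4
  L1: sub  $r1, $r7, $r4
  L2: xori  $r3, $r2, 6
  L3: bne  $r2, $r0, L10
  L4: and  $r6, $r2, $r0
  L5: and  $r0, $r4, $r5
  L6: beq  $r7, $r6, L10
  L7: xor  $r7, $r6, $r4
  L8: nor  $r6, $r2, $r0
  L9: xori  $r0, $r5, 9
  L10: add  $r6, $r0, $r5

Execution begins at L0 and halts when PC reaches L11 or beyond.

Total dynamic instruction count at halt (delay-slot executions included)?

[0] sub  $r2, $r6, $r4  →  {$r0:0, $r1:8, $r2:5, $r3:13, $r4:6, $r5:11, $r6:11, $r7:8}
[1] sub  $r1, $r7, $r4  →  {$r0:0, $r1:2, $r2:5, $r3:13, $r4:6, $r5:11, $r6:11, $r7:8}
[2] xori  $r3, $r2, 6  →  {$r0:0, $r1:2, $r2:5, $r3:3, $r4:6, $r5:11, $r6:11, $r7:8}
[3] bne  $r2, $r0, L10  →  {$r0:0, $r1:2, $r2:5, $r3:3, $r4:6, $r5:11, $r6:11, $r7:8}  ⟨branch taken⟩
[4] and  $r6, $r2, $r0  →  {$r0:0, $r1:2, $r2:5, $r3:3, $r4:6, $r5:11, $r6:0, $r7:8}
[10] add  $r6, $r0, $r5  →  {$r0:0, $r1:2, $r2:5, $r3:3, $r4:6, $r5:11, $r6:11, $r7:8}

6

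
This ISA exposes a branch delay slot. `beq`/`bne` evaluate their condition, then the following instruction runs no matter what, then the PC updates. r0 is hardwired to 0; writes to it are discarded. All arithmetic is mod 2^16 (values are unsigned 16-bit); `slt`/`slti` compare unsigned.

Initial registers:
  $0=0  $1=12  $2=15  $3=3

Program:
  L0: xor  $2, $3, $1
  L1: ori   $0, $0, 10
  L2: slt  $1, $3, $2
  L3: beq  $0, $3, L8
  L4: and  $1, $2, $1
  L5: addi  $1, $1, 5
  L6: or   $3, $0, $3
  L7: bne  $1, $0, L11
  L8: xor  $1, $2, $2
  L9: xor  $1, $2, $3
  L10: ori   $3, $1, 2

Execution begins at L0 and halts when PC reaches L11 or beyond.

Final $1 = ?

PC=0  xor  $2, $3, $1        | $0=0 $1=12 $2=15 $3=3
PC=1  ori   $0, $0, 10       | $0=0 $1=12 $2=15 $3=3
PC=2  slt  $1, $3, $2        | $0=0 $1=1 $2=15 $3=3
PC=3  beq  $0, $3, L8        | $0=0 $1=1 $2=15 $3=3  [not taken]
PC=4  and  $1, $2, $1        | $0=0 $1=1 $2=15 $3=3
PC=5  addi  $1, $1, 5        | $0=0 $1=6 $2=15 $3=3
PC=6  or   $3, $0, $3        | $0=0 $1=6 $2=15 $3=3
PC=7  bne  $1, $0, L11       | $0=0 $1=6 $2=15 $3=3  [TAKEN]
PC=8  xor  $1, $2, $2        | $0=0 $1=0 $2=15 $3=3

0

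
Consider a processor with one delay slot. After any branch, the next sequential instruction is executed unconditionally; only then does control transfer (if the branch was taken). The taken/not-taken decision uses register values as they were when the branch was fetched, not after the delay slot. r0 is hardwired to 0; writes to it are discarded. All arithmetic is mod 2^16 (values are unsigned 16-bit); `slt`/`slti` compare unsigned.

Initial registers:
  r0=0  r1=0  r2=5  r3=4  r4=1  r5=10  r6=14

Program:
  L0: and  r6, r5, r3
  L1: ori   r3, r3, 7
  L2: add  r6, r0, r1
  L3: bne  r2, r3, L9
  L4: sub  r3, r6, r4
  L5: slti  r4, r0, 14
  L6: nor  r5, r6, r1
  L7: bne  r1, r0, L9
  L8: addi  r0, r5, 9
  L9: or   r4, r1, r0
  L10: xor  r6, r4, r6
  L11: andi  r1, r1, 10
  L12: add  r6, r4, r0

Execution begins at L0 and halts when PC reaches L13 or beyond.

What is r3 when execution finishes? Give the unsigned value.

  step pc=0: and  r6, r5, r3  regs=(0,0,5,4,1,10,0)
  step pc=1: ori   r3, r3, 7  regs=(0,0,5,7,1,10,0)
  step pc=2: add  r6, r0, r1  regs=(0,0,5,7,1,10,0)
  step pc=3: bne  r2, r3, L9  cond=T  regs=(0,0,5,7,1,10,0)
  step pc=4: sub  r3, r6, r4  regs=(0,0,5,65535,1,10,0)
  step pc=9: or   r4, r1, r0  regs=(0,0,5,65535,0,10,0)
  step pc=10: xor  r6, r4, r6  regs=(0,0,5,65535,0,10,0)
  step pc=11: andi  r1, r1, 10  regs=(0,0,5,65535,0,10,0)
  step pc=12: add  r6, r4, r0  regs=(0,0,5,65535,0,10,0)

65535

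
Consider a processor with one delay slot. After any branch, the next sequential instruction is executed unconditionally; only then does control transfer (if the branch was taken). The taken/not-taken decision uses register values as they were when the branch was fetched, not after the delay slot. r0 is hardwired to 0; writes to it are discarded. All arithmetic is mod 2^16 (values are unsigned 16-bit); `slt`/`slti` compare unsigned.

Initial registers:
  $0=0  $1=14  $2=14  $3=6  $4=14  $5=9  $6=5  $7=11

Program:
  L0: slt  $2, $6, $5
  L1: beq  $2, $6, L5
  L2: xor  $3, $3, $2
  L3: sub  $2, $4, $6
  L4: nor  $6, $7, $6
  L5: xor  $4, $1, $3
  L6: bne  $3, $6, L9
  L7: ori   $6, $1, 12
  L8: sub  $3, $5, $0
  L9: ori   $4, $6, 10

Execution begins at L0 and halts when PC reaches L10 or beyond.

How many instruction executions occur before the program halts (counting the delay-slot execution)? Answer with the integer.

9

#0 slt  $2, $6, $5 ; 0/14/1/6/14/9/5/11
#1 beq  $2, $6, L5 ; 0/14/1/6/14/9/5/11 ; →fallthru
#2 xor  $3, $3, $2 ; 0/14/1/7/14/9/5/11
#3 sub  $2, $4, $6 ; 0/14/9/7/14/9/5/11
#4 nor  $6, $7, $6 ; 0/14/9/7/14/9/65520/11
#5 xor  $4, $1, $3 ; 0/14/9/7/9/9/65520/11
#6 bne  $3, $6, L9 ; 0/14/9/7/9/9/65520/11 ; →target
#7 ori   $6, $1, 12 ; 0/14/9/7/9/9/14/11
#9 ori   $4, $6, 10 ; 0/14/9/7/14/9/14/11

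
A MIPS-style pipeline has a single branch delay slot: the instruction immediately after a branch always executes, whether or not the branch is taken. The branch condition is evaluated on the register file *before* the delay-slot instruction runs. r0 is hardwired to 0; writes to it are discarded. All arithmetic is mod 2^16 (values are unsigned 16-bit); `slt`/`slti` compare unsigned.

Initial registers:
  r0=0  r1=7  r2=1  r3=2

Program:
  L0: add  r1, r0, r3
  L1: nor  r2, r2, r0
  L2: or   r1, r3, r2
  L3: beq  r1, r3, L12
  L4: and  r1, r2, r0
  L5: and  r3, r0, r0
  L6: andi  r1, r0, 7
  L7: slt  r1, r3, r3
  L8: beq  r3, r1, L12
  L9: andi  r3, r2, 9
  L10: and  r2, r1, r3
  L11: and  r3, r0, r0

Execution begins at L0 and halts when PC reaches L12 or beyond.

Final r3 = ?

  step pc=0: add  r1, r0, r3  regs=(0,2,1,2)
  step pc=1: nor  r2, r2, r0  regs=(0,2,65534,2)
  step pc=2: or   r1, r3, r2  regs=(0,65534,65534,2)
  step pc=3: beq  r1, r3, L12  cond=F  regs=(0,65534,65534,2)
  step pc=4: and  r1, r2, r0  regs=(0,0,65534,2)
  step pc=5: and  r3, r0, r0  regs=(0,0,65534,0)
  step pc=6: andi  r1, r0, 7  regs=(0,0,65534,0)
  step pc=7: slt  r1, r3, r3  regs=(0,0,65534,0)
  step pc=8: beq  r3, r1, L12  cond=T  regs=(0,0,65534,0)
  step pc=9: andi  r3, r2, 9  regs=(0,0,65534,8)

8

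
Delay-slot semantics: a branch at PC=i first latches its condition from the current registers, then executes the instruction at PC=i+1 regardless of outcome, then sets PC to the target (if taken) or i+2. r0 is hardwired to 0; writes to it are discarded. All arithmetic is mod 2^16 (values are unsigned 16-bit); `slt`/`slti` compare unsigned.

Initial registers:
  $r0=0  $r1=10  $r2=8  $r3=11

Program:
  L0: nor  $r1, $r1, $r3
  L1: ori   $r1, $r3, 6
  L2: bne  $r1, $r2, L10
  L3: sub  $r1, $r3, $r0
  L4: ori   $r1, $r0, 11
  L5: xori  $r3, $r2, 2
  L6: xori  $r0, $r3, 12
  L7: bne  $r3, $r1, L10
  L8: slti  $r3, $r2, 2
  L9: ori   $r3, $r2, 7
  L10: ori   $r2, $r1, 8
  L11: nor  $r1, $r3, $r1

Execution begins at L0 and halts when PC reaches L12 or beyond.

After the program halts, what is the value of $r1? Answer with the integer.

#0 nor  $r1, $r1, $r3 ; 0/65524/8/11
#1 ori   $r1, $r3, 6 ; 0/15/8/11
#2 bne  $r1, $r2, L10 ; 0/15/8/11 ; →target
#3 sub  $r1, $r3, $r0 ; 0/11/8/11
#10 ori   $r2, $r1, 8 ; 0/11/11/11
#11 nor  $r1, $r3, $r1 ; 0/65524/11/11

65524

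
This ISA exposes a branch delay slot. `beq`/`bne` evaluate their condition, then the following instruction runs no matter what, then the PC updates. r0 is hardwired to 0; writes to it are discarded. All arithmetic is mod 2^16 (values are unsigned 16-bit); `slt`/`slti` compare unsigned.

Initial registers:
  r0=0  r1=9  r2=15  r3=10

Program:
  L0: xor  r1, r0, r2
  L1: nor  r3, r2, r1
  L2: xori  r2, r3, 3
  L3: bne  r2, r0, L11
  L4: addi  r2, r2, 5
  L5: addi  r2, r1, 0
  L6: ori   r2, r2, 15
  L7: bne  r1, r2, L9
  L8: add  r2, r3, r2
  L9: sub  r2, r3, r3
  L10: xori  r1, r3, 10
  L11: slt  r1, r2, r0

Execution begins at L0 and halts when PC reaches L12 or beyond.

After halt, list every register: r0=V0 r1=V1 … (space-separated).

r0=0 r1=0 r2=65528 r3=65520

PC=0  xor  r1, r0, r2        | r0=0 r1=15 r2=15 r3=10
PC=1  nor  r3, r2, r1        | r0=0 r1=15 r2=15 r3=65520
PC=2  xori  r2, r3, 3        | r0=0 r1=15 r2=65523 r3=65520
PC=3  bne  r2, r0, L11       | r0=0 r1=15 r2=65523 r3=65520  [TAKEN]
PC=4  addi  r2, r2, 5        | r0=0 r1=15 r2=65528 r3=65520
PC=11 slt  r1, r2, r0        | r0=0 r1=0 r2=65528 r3=65520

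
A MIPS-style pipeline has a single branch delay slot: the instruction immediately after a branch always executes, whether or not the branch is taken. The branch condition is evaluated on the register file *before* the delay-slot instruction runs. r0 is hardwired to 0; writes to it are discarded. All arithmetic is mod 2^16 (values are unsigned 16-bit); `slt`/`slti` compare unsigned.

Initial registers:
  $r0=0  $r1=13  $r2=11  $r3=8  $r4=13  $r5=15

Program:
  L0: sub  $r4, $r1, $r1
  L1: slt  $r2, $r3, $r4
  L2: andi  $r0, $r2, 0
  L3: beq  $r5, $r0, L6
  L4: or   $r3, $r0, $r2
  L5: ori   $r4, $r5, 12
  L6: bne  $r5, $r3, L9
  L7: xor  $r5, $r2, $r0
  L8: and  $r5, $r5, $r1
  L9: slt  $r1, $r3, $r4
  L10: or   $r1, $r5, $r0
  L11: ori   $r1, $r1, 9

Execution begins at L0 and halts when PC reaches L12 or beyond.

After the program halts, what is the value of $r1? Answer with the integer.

9

#0 sub  $r4, $r1, $r1 ; 0/13/11/8/0/15
#1 slt  $r2, $r3, $r4 ; 0/13/0/8/0/15
#2 andi  $r0, $r2, 0 ; 0/13/0/8/0/15
#3 beq  $r5, $r0, L6 ; 0/13/0/8/0/15 ; →fallthru
#4 or   $r3, $r0, $r2 ; 0/13/0/0/0/15
#5 ori   $r4, $r5, 12 ; 0/13/0/0/15/15
#6 bne  $r5, $r3, L9 ; 0/13/0/0/15/15 ; →target
#7 xor  $r5, $r2, $r0 ; 0/13/0/0/15/0
#9 slt  $r1, $r3, $r4 ; 0/1/0/0/15/0
#10 or   $r1, $r5, $r0 ; 0/0/0/0/15/0
#11 ori   $r1, $r1, 9 ; 0/9/0/0/15/0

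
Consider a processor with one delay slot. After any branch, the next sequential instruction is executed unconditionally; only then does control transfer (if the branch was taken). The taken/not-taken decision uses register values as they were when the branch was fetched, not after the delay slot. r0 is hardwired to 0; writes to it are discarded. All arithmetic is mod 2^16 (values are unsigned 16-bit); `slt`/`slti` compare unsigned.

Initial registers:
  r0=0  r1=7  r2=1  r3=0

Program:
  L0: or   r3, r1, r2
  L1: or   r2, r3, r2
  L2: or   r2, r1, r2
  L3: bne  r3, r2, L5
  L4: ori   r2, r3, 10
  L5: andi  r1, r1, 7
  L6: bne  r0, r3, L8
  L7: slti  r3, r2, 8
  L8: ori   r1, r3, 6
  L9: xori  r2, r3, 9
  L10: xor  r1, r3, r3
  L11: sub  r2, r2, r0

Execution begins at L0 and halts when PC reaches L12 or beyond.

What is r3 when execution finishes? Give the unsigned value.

  step pc=0: or   r3, r1, r2  regs=(0,7,1,7)
  step pc=1: or   r2, r3, r2  regs=(0,7,7,7)
  step pc=2: or   r2, r1, r2  regs=(0,7,7,7)
  step pc=3: bne  r3, r2, L5  cond=F  regs=(0,7,7,7)
  step pc=4: ori   r2, r3, 10  regs=(0,7,15,7)
  step pc=5: andi  r1, r1, 7  regs=(0,7,15,7)
  step pc=6: bne  r0, r3, L8  cond=T  regs=(0,7,15,7)
  step pc=7: slti  r3, r2, 8  regs=(0,7,15,0)
  step pc=8: ori   r1, r3, 6  regs=(0,6,15,0)
  step pc=9: xori  r2, r3, 9  regs=(0,6,9,0)
  step pc=10: xor  r1, r3, r3  regs=(0,0,9,0)
  step pc=11: sub  r2, r2, r0  regs=(0,0,9,0)

0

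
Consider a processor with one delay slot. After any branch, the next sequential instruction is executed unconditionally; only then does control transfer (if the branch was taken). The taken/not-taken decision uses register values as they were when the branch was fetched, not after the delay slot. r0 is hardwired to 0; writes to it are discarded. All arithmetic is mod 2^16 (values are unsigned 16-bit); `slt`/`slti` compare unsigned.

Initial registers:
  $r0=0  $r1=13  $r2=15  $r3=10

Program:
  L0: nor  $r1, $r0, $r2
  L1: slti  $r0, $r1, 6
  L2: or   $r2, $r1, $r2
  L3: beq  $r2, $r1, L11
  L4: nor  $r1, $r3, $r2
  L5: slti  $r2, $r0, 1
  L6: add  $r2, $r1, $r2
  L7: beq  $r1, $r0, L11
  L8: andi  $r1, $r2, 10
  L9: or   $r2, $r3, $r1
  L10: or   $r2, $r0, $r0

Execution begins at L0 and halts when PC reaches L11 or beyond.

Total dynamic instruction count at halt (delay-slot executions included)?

[0] nor  $r1, $r0, $r2  →  {$r0:0, $r1:65520, $r2:15, $r3:10}
[1] slti  $r0, $r1, 6  →  {$r0:0, $r1:65520, $r2:15, $r3:10}
[2] or   $r2, $r1, $r2  →  {$r0:0, $r1:65520, $r2:65535, $r3:10}
[3] beq  $r2, $r1, L11  →  {$r0:0, $r1:65520, $r2:65535, $r3:10}  ⟨branch fallthrough⟩
[4] nor  $r1, $r3, $r2  →  {$r0:0, $r1:0, $r2:65535, $r3:10}
[5] slti  $r2, $r0, 1  →  {$r0:0, $r1:0, $r2:1, $r3:10}
[6] add  $r2, $r1, $r2  →  {$r0:0, $r1:0, $r2:1, $r3:10}
[7] beq  $r1, $r0, L11  →  {$r0:0, $r1:0, $r2:1, $r3:10}  ⟨branch taken⟩
[8] andi  $r1, $r2, 10  →  {$r0:0, $r1:0, $r2:1, $r3:10}

9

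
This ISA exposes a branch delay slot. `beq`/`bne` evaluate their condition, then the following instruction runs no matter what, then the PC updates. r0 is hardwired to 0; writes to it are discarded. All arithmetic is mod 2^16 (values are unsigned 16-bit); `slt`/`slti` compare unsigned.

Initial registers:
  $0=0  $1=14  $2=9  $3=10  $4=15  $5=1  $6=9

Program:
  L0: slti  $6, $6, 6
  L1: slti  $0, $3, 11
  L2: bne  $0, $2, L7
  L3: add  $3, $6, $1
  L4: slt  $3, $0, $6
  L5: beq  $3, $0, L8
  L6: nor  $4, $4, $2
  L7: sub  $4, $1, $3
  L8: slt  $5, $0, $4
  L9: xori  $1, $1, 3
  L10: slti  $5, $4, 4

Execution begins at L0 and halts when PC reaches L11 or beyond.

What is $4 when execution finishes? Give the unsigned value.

0

  step pc=0: slti  $6, $6, 6  regs=(0,14,9,10,15,1,0)
  step pc=1: slti  $0, $3, 11  regs=(0,14,9,10,15,1,0)
  step pc=2: bne  $0, $2, L7  cond=T  regs=(0,14,9,10,15,1,0)
  step pc=3: add  $3, $6, $1  regs=(0,14,9,14,15,1,0)
  step pc=7: sub  $4, $1, $3  regs=(0,14,9,14,0,1,0)
  step pc=8: slt  $5, $0, $4  regs=(0,14,9,14,0,0,0)
  step pc=9: xori  $1, $1, 3  regs=(0,13,9,14,0,0,0)
  step pc=10: slti  $5, $4, 4  regs=(0,13,9,14,0,1,0)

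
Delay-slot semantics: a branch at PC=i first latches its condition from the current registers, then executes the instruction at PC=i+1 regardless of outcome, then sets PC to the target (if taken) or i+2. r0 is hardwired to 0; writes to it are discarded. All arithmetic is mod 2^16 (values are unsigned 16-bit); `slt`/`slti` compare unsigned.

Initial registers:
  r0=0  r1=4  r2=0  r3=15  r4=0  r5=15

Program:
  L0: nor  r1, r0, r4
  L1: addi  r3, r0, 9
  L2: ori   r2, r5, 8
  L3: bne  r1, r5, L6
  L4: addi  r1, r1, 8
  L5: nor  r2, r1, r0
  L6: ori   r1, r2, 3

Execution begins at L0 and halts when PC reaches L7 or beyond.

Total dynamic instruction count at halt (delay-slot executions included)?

#0 nor  r1, r0, r4 ; 0/65535/0/15/0/15
#1 addi  r3, r0, 9 ; 0/65535/0/9/0/15
#2 ori   r2, r5, 8 ; 0/65535/15/9/0/15
#3 bne  r1, r5, L6 ; 0/65535/15/9/0/15 ; →target
#4 addi  r1, r1, 8 ; 0/7/15/9/0/15
#6 ori   r1, r2, 3 ; 0/15/15/9/0/15

6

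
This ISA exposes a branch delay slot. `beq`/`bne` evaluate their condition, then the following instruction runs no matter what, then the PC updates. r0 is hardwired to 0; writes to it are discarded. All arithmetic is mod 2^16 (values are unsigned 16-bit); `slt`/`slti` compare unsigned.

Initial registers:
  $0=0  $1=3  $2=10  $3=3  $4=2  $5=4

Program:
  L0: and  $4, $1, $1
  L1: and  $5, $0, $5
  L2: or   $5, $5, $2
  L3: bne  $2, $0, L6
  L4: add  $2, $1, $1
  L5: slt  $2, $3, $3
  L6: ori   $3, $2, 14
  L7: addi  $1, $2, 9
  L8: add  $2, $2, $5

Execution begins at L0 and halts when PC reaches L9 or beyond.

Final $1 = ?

  step pc=0: and  $4, $1, $1  regs=(0,3,10,3,3,4)
  step pc=1: and  $5, $0, $5  regs=(0,3,10,3,3,0)
  step pc=2: or   $5, $5, $2  regs=(0,3,10,3,3,10)
  step pc=3: bne  $2, $0, L6  cond=T  regs=(0,3,10,3,3,10)
  step pc=4: add  $2, $1, $1  regs=(0,3,6,3,3,10)
  step pc=6: ori   $3, $2, 14  regs=(0,3,6,14,3,10)
  step pc=7: addi  $1, $2, 9  regs=(0,15,6,14,3,10)
  step pc=8: add  $2, $2, $5  regs=(0,15,16,14,3,10)

15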